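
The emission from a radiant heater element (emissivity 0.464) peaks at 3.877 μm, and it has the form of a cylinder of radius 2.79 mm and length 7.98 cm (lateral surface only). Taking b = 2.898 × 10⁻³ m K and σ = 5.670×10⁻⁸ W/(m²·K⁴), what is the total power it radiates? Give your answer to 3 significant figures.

P ≈ 11.5 W

Wien's law: T = b/λ_max = 2.898×10⁻³/3.877×10⁻⁶ = 747.485 K.
Lateral area A = 2πrL = 2π×2.79×10⁻³×0.0798 = 1.39890×10⁻³ m².
Then P = εσAT⁴ = 0.464×5.670×10⁻⁸×1.39890×10⁻³×(747.485)⁴ = 11.5 W.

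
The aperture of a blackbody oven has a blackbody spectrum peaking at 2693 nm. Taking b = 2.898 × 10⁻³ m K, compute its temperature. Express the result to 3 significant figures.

T ≈ 1.08×10³ K

Wien's law gives T = b/λ_max = (2.898×10⁻³ m·K)/(2.693×10⁻⁶ m) = 1.08×10³ K.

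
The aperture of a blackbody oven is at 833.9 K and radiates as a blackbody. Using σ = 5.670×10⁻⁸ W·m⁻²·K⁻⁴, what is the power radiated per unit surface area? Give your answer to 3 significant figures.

Stefan–Boltzmann: I = σT⁴ = 5.670×10⁻⁸ × (833.9)⁴ = 2.74×10⁴ W/m².

I ≈ 2.74×10⁴ W/m²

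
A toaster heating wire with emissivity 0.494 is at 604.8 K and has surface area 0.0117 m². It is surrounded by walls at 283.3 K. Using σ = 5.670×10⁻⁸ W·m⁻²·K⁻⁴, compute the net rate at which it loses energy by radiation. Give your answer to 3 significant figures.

Area A = 0.0117 m².
Net radiated power P_net = εσA(T⁴ − T₀⁴) = 0.494×5.670×10⁻⁸×0.0117×(604.8⁴ − 283.3⁴).
T⁴ − T₀⁴ = 1.33797×10¹¹ − 6.44149×10⁹ = 1.27356×10¹¹ K⁴, so P_net = 41.7 W.

Net loss ≈ 41.7 W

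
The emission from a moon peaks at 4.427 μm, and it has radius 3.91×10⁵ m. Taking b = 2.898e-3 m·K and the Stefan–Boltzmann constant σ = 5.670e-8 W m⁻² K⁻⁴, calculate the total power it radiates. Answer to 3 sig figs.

P ≈ 2.00×10¹⁶ W

Wien's law: T = b/λ_max = 2.898×10⁻³/4.427×10⁻⁶ = 654.619 K.
Surface area A = 4πR² = 4π(3.91×10⁵ m)² = 1.92116×10¹² m².
Then P = σAT⁴ = 5.670×10⁻⁸×1.92116×10¹²×(654.619)⁴ = 2.00×10¹⁶ W.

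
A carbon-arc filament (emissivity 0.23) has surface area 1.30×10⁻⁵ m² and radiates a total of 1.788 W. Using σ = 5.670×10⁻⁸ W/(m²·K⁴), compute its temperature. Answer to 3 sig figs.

Area A = 1.30×10⁻⁵ m².
P = εσAT⁴ ⇒ T = (P/(εσA))^(1/4) = (1.788/(0.23×5.670×10⁻⁸×1.30×10⁻⁵))^(1/4) = 1.80×10³ K.

T ≈ 1.80×10³ K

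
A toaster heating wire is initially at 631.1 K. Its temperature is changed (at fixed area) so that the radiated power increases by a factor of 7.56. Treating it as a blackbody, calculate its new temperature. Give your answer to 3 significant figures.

P ∝ T⁴, so T₂/T₁ = (P₂/P₁)^(1/4) = (7.56)^(1/4) = 1.65818.
T₂ = 631.1 × 1.65818 = 1.05×10³ K.

T₂ ≈ 1.05×10³ K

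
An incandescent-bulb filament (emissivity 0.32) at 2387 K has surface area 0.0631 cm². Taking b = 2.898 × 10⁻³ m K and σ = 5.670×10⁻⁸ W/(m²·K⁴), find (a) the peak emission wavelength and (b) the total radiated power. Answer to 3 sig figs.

(a) λ_max = b/T = 2.898×10⁻³/2387 = 1.214×10⁻⁶ m = 1.21×10³ nm.
Area A = 0.0631 cm² = 6.31×10⁻⁶ m².
(b) P = εσAT⁴ = 0.32×5.670×10⁻⁸×6.31×10⁻⁶×(2387)⁴ = 3.72 W.

λ_max ≈ 1.21×10³ nm; P ≈ 3.72 W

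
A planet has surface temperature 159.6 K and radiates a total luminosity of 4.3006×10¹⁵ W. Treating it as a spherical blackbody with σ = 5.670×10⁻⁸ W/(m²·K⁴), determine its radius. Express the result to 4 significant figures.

R ≈ 3.050×10⁶ m

L = 4πR²σT⁴ ⇒ R = √(L/(4πσT⁴)).
σT⁴ = 36.7887 W/m², so R = √(4.3006×10¹⁵/(4π×36.7887)) = 3.050×10⁶ m.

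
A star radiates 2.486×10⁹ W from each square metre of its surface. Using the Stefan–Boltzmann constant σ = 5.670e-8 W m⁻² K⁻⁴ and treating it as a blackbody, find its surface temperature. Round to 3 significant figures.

T ≈ 1.45×10⁴ K

I = σT⁴, so T = (I/σ)^(1/4) = (2.486×10⁹/(5.670×10⁻⁸))^(1/4) = 1.45×10⁴ K.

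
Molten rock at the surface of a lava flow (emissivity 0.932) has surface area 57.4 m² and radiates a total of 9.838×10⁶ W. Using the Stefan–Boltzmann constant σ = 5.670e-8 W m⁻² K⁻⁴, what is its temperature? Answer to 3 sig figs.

Area A = 57.4 m².
P = εσAT⁴ ⇒ T = (P/(εσA))^(1/4) = (9.838×10⁶/(0.932×5.670×10⁻⁸×57.4))^(1/4) = 1.34×10³ K.

T ≈ 1.34×10³ K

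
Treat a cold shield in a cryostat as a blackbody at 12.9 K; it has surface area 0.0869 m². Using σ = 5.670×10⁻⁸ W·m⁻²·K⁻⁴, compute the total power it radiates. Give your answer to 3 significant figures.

Area A = 0.0869 m².
P = σAT⁴ = 5.670×10⁻⁸ × 0.0869 × (12.9)⁴ = 1.36×10⁻⁴ W.

P ≈ 1.36×10⁻⁴ W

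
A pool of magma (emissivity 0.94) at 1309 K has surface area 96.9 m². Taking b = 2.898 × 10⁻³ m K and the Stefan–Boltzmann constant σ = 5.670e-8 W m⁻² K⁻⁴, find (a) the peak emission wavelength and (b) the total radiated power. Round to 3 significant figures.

λ_max ≈ 2.21×10³ nm; P ≈ 1.52×10⁷ W

(a) λ_max = b/T = 2.898×10⁻³/1309 = 2.214×10⁻⁶ m = 2.21×10³ nm.
Area A = 96.9 m².
(b) P = εσAT⁴ = 0.94×5.670×10⁻⁸×96.9×(1309)⁴ = 1.52×10⁷ W.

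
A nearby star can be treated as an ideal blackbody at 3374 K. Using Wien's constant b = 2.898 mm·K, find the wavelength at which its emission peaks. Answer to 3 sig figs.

Wien's displacement law: λ_max = b/T = (2.898×10⁻³ m·K)/(3374 K) = 8.589×10⁻⁷ m.
That is 0.859 μm, in the infrared range.

λ_max ≈ 0.859 μm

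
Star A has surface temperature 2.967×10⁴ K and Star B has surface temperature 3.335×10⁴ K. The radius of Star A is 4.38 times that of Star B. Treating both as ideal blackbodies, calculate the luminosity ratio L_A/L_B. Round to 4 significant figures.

L ∝ R²T⁴, so L_A/L_B = (R_A/R_B)²(T_A/T_B)⁴ = (4.38)² × (2.967×10⁴/3.335×10⁴)⁴ = 19.1844 × 0.626451 = 12.02.

L_A/L_B ≈ 12.02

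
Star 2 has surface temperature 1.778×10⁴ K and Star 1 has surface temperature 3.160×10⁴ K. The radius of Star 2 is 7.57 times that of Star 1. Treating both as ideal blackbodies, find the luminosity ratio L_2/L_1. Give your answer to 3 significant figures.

L_2/L_1 ≈ 5.74

L ∝ R²T⁴, so L_2/L_1 = (R_2/R_1)²(T_2/T_1)⁴ = (7.57)² × (1.778×10⁴/3.160×10⁴)⁴ = 57.3049 × 0.100226 = 5.74.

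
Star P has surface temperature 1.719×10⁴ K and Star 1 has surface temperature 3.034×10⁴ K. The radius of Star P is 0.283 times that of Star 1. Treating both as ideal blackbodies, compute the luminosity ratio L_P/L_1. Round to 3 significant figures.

L_P/L_1 ≈ 8.25×10⁻³

L ∝ R²T⁴, so L_P/L_1 = (R_P/R_1)²(T_P/T_1)⁴ = (0.283)² × (1.719×10⁴/3.034×10⁴)⁴ = 0.080089 × 0.103048 = 8.25×10⁻³.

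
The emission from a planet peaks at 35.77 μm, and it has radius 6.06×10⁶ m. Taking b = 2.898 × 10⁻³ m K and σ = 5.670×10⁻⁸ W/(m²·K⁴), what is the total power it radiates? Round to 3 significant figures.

Wien's law: T = b/λ_max = 2.898×10⁻³/3.577×10⁻⁵ = 81.0176 K.
Surface area A = 4πR² = 4π(6.06×10⁶ m)² = 4.61482×10¹⁴ m².
Then P = σAT⁴ = 5.670×10⁻⁸×4.61482×10¹⁴×(81.0176)⁴ = 1.13×10¹⁵ W.

P ≈ 1.13×10¹⁵ W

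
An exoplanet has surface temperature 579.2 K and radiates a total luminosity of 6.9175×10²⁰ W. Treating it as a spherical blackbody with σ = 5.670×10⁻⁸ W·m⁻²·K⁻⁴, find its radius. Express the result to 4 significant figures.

L = 4πR²σT⁴ ⇒ R = √(L/(4πσT⁴)).
σT⁴ = 6381.13 W/m², so R = √(6.9175×10²⁰/(4π×6381.13)) = 9.288×10⁷ m.

R ≈ 9.288×10⁷ m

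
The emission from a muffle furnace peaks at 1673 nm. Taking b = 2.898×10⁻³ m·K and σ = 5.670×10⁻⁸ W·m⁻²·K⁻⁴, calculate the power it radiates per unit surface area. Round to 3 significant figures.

Wien's law: T = b/λ_max = 2.898×10⁻³/1.673×10⁻⁶ = 1732.22 K.
Then I = σT⁴ = 5.670×10⁻⁸×(1732.22)⁴ = 5.10×10⁵ W/m².

I ≈ 5.10×10⁵ W/m²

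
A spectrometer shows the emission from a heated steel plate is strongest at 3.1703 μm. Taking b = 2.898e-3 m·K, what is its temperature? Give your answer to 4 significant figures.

Wien's law gives T = b/λ_max = (2.898×10⁻³ m·K)/(3.1703×10⁻⁶ m) = 914.1 K.

T ≈ 914.1 K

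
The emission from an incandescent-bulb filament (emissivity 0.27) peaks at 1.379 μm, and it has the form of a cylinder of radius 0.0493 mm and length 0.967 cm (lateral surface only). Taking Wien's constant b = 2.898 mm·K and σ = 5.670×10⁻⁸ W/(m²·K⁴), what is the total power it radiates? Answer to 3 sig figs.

Wien's law: T = b/λ_max = 2.898×10⁻³/1.379×10⁻⁶ = 2101.52 K.
Lateral area A = 2πrL = 2π×4.93×10⁻⁵×9.67×10⁻³ = 2.99539×10⁻⁶ m².
Then P = εσAT⁴ = 0.27×5.670×10⁻⁸×2.99539×10⁻⁶×(2101.52)⁴ = 0.894 W.

P ≈ 0.894 W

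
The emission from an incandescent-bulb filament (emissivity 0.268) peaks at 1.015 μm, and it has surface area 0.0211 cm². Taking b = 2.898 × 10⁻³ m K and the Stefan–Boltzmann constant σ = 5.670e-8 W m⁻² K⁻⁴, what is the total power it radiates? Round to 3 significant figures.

Wien's law: T = b/λ_max = 2.898×10⁻³/1.015×10⁻⁶ = 2855.17 K.
Area A = 0.0211 cm² = 2.11×10⁻⁶ m².
Then P = εσAT⁴ = 0.268×5.670×10⁻⁸×2.11×10⁻⁶×(2855.17)⁴ = 2.13 W.

P ≈ 2.13 W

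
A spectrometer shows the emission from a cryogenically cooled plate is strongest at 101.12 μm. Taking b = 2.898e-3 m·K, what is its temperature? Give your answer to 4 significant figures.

T ≈ 28.66 K

Wien's law gives T = b/λ_max = (2.898×10⁻³ m·K)/(1.0112×10⁻⁴ m) = 28.66 K.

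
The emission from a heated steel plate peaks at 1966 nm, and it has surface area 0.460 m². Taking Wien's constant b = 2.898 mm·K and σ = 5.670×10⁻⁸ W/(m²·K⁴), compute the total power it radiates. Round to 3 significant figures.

Wien's law: T = b/λ_max = 2.898×10⁻³/1.966×10⁻⁶ = 1474.06 K.
Area A = 0.460 m².
Then P = σAT⁴ = 5.670×10⁻⁸×0.460×(1474.06)⁴ = 1.23×10⁵ W.

P ≈ 1.23×10⁵ W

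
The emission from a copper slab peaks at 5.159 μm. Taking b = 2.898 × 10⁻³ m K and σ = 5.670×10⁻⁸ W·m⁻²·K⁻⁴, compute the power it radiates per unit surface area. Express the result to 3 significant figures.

Wien's law: T = b/λ_max = 2.898×10⁻³/5.159×10⁻⁶ = 561.737 K.
Then I = σT⁴ = 5.670×10⁻⁸×(561.737)⁴ = 5.65×10³ W/m².

I ≈ 5.65×10³ W/m²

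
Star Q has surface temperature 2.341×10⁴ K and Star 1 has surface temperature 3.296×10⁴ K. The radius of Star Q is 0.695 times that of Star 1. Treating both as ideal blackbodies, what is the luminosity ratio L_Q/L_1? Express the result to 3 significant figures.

L ∝ R²T⁴, so L_Q/L_1 = (R_Q/R_1)²(T_Q/T_1)⁴ = (0.695)² × (2.341×10⁴/3.296×10⁴)⁴ = 0.483025 × 0.254482 = 0.123.

L_Q/L_1 ≈ 0.123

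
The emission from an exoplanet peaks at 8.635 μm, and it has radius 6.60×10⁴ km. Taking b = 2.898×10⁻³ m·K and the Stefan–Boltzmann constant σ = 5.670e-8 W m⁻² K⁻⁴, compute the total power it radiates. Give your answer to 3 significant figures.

P ≈ 3.94×10¹⁹ W

Wien's law: T = b/λ_max = 2.898×10⁻³/8.635×10⁻⁶ = 335.611 K.
Surface area A = 4πR² = 4π(6.60×10⁷ m)² = 5.47391×10¹⁶ m².
Then P = σAT⁴ = 5.670×10⁻⁸×5.47391×10¹⁶×(335.611)⁴ = 3.94×10¹⁹ W.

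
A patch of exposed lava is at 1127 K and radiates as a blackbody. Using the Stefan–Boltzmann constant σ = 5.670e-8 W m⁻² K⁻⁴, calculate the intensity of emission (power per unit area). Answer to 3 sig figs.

Stefan–Boltzmann: I = σT⁴ = 5.670×10⁻⁸ × (1127)⁴ = 9.15×10⁴ W/m².

I ≈ 9.15×10⁴ W/m²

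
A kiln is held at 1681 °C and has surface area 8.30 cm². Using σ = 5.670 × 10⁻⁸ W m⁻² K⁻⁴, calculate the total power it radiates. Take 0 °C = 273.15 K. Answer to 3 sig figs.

P ≈ 686 W

T = 1681 °C + 273.15 = 1954.15 K.
Area A = 8.30 cm² = 8.30×10⁻⁴ m².
P = σAT⁴ = 5.670×10⁻⁸ × 8.30×10⁻⁴ × (1954.15)⁴ = 686 W.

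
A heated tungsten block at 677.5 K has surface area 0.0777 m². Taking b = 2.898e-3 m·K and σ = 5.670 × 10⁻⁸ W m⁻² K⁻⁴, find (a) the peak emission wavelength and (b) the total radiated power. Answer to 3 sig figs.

λ_max ≈ 4.28 μm; P ≈ 928 W

(a) λ_max = b/T = 2.898×10⁻³/677.5 = 4.277×10⁻⁶ m = 4.28 μm.
Area A = 0.0777 m².
(b) P = σAT⁴ = 5.670×10⁻⁸×0.0777×(677.5)⁴ = 928 W.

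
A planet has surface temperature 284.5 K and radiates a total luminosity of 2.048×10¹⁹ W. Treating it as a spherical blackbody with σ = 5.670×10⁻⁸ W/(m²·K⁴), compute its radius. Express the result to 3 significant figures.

R ≈ 6.62×10⁷ m

L = 4πR²σT⁴ ⇒ R = √(L/(4πσT⁴)).
σT⁴ = 371.460 W/m², so R = √(2.048×10¹⁹/(4π×371.460)) = 6.62×10⁷ m.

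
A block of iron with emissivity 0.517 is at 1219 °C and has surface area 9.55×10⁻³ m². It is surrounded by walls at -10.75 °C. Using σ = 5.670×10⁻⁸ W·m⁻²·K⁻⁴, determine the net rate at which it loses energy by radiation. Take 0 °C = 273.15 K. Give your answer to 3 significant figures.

Net loss ≈ 1.39×10³ W

T = 1219 °C + 273.15 = 1492.15 K.
Surroundings: T = -10.75 °C + 273.15 = 262.40 K.
Area A = 9.55×10⁻³ m².
Net radiated power P_net = εσA(T⁴ − T₀⁴) = 0.517×5.670×10⁻⁸×9.55×10⁻³×(1492.15⁴ − 262.40⁴).
T⁴ − T₀⁴ = 4.95735×10¹² − 4.74084×10⁹ = 4.95261×10¹² K⁴, so P_net = 1.39×10³ W.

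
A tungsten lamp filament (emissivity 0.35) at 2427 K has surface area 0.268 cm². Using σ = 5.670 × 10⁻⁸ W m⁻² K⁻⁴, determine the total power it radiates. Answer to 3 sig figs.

Area A = 0.268 cm² = 2.68×10⁻⁵ m².
P = εσAT⁴ = 0.35 × 5.670×10⁻⁸ × 2.68×10⁻⁵ × (2427)⁴ = 18.5 W.

P ≈ 18.5 W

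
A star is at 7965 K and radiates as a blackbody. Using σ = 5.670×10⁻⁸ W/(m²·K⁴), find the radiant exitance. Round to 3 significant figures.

Stefan–Boltzmann: I = σT⁴ = 5.670×10⁻⁸ × (7965)⁴ = 2.28×10⁸ W/m².

I ≈ 2.28×10⁸ W/m²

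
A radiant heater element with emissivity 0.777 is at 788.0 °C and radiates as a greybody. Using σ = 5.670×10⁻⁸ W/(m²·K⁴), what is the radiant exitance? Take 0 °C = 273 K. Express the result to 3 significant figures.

T = 788.0 °C + 273 = 1061.0 K.
Stefan–Boltzmann: I = εσT⁴ = 0.777 × 5.670×10⁻⁸ × (1061.0)⁴ = 5.58×10⁴ W/m².

I ≈ 5.58×10⁴ W/m²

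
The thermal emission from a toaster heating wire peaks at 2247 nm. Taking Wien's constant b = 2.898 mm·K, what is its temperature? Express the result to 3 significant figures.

Wien's law gives T = b/λ_max = (2.898×10⁻³ m·K)/(2.247×10⁻⁶ m) = 1.29×10³ K.

T ≈ 1.29×10³ K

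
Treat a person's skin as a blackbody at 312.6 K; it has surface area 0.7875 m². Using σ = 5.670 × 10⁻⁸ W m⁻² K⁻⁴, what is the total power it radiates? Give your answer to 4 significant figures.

P ≈ 426.4 W

Area A = 0.7875 m².
P = σAT⁴ = 5.670×10⁻⁸ × 0.7875 × (312.6)⁴ = 426.4 W.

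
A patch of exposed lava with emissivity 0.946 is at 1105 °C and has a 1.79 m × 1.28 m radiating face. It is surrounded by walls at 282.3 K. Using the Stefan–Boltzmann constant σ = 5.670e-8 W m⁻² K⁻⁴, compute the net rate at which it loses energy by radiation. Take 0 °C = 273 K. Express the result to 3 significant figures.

T = 1105 °C + 273 = 1378 K.
Area A = 1.79 × 1.28 = 2.2912 m².
Net radiated power P_net = εσA(T⁴ − T₀⁴) = 0.946×5.670×10⁻⁸×2.2912×(1378⁴ − 282.3⁴).
T⁴ − T₀⁴ = 3.60576×10¹² − 6.35102×10⁹ = 3.59941×10¹² K⁴, so P_net = 4.42×10⁵ W.

Net loss ≈ 4.42×10⁵ W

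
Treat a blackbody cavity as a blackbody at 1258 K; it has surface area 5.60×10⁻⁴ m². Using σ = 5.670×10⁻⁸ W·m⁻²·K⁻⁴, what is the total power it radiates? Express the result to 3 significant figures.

P ≈ 79.5 W

Area A = 5.60×10⁻⁴ m².
P = σAT⁴ = 5.670×10⁻⁸ × 5.60×10⁻⁴ × (1258)⁴ = 79.5 W.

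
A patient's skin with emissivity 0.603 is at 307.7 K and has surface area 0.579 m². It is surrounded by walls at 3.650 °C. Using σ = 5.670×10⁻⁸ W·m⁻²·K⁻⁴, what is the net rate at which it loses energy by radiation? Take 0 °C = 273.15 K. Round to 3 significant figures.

Surroundings: T = 3.650 °C + 273.15 = 276.800 K.
Area A = 0.579 m².
Net radiated power P_net = εσA(T⁴ − T₀⁴) = 0.603×5.670×10⁻⁸×0.579×(307.7⁴ − 276.800⁴).
T⁴ − T₀⁴ = 8.96417×10⁹ − 5.87035×10⁹ = 3.09382×10⁹ K⁴, so P_net = 61.2 W.

Net loss ≈ 61.2 W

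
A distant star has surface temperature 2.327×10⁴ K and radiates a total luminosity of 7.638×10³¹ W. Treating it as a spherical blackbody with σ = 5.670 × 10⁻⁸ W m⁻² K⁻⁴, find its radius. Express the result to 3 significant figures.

L = 4πR²σT⁴ ⇒ R = √(L/(4πσT⁴)).
σT⁴ = 1.66253×10¹⁰ W/m², so R = √(7.638×10³¹/(4π×1.66253×10¹⁰)) = 1.91×10¹⁰ m.

R ≈ 1.91×10¹⁰ m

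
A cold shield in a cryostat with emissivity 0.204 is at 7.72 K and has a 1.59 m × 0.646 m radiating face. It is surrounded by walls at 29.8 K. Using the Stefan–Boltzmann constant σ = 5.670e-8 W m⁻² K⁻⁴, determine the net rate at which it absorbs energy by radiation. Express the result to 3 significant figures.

Area A = 1.59 × 0.646 = 1.02714 m².
Net radiated power P_net = εσA(T⁴ − T₀⁴) = 0.204×5.670×10⁻⁸×1.02714×(7.72⁴ − 29.8⁴).
T⁴ − T₀⁴ = 3551.97 − 7.88615×10⁵ = -7.85063×10⁵ K⁴, so P_net = -9.33×10⁻³ W — negative, meaning a net gain of 9.33×10⁻³ W.

Net gain ≈ 9.33×10⁻³ W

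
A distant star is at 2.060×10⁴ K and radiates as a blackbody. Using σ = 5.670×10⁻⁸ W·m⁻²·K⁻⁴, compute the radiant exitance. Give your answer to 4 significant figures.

I ≈ 1.021×10¹⁰ W/m²

Stefan–Boltzmann: I = σT⁴ = 5.670×10⁻⁸ × (2.060×10⁴)⁴ = 1.021×10¹⁰ W/m².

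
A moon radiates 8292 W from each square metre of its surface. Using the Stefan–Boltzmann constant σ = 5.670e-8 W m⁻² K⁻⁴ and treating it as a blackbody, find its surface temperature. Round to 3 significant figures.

I = σT⁴, so T = (I/σ)^(1/4) = (8292/(5.670×10⁻⁸))^(1/4) = 618 K.

T ≈ 618 K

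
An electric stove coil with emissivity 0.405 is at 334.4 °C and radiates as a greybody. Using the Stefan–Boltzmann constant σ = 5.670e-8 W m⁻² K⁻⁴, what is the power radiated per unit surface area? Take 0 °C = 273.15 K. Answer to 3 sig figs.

T = 334.4 °C + 273.15 = 607.55 K.
Stefan–Boltzmann: I = εσT⁴ = 0.405 × 5.670×10⁻⁸ × (607.55)⁴ = 3.13×10³ W/m².

I ≈ 3.13×10³ W/m²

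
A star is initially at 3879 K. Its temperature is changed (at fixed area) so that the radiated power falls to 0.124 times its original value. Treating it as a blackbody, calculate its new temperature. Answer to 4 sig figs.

P ∝ T⁴, so T₂/T₁ = (P₂/P₁)^(1/4) = (0.124)^(1/4) = 0.593411.
T₂ = 3879 × 0.593411 = 2302 K.

T₂ ≈ 2302 K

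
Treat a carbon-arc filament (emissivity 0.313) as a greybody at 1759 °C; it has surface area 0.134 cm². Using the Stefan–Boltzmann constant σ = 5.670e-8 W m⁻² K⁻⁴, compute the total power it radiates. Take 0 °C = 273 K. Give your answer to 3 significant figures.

P ≈ 4.05 W

T = 1759 °C + 273 = 2032 K.
Area A = 0.134 cm² = 1.34×10⁻⁵ m².
P = εσAT⁴ = 0.313 × 5.670×10⁻⁸ × 1.34×10⁻⁵ × (2032)⁴ = 4.05 W.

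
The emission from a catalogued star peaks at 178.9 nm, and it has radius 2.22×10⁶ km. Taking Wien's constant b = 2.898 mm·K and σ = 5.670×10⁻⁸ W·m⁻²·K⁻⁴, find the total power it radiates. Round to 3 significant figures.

Wien's law: T = b/λ_max = 2.898×10⁻³/1.789×10⁻⁷ = 16199.0 K.
Surface area A = 4πR² = 4π(2.22×10⁹ m)² = 6.19321×10¹⁹ m².
Then P = σAT⁴ = 5.670×10⁻⁸×6.19321×10¹⁹×(16199.0)⁴ = 2.42×10²⁹ W.

P ≈ 2.42×10²⁹ W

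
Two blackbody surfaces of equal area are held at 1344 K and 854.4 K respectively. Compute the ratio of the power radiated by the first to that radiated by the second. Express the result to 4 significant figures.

With equal areas, P₁/P₂ = (T₁/T₂)⁴ = (1344/854.4)⁴ = 6.123.

P₁/P₂ ≈ 6.123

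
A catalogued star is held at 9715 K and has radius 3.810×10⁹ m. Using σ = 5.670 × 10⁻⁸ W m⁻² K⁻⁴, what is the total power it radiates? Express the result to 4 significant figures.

P ≈ 9.213×10²⁸ W

Surface area A = 4πR² = 4π(3.810×10⁹ m)² = 1.82415×10²⁰ m².
P = σAT⁴ = 5.670×10⁻⁸ × 1.82415×10²⁰ × (9715)⁴ = 9.213×10²⁸ W.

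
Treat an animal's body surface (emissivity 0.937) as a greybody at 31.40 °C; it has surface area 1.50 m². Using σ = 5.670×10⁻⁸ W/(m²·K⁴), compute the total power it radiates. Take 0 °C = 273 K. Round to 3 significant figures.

T = 31.40 °C + 273 = 304.40 K.
Area A = 1.50 m².
P = εσAT⁴ = 0.937 × 5.670×10⁻⁸ × 1.50 × (304.40)⁴ = 684 W.

P ≈ 684 W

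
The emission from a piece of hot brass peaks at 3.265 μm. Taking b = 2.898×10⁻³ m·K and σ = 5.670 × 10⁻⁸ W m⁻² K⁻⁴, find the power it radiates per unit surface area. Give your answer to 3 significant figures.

I ≈ 3.52×10⁴ W/m²

Wien's law: T = b/λ_max = 2.898×10⁻³/3.265×10⁻⁶ = 887.596 K.
Then I = σT⁴ = 5.670×10⁻⁸×(887.596)⁴ = 3.52×10⁴ W/m².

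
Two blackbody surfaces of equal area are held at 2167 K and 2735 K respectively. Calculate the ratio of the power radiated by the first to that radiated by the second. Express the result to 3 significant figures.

P₁/P₂ ≈ 0.394

With equal areas, P₁/P₂ = (T₁/T₂)⁴ = (2167/2735)⁴ = 0.394.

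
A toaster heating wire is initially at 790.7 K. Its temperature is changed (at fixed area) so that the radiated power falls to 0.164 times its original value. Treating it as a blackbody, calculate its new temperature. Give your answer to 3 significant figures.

T₂ ≈ 503 K

P ∝ T⁴, so T₂/T₁ = (P₂/P₁)^(1/4) = (0.164)^(1/4) = 0.636372.
T₂ = 790.7 × 0.636372 = 503 K.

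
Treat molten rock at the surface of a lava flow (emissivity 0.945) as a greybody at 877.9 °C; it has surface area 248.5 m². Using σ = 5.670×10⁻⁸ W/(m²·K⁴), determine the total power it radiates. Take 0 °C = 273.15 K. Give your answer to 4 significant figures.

P ≈ 2.337×10⁷ W

T = 877.9 °C + 273.15 = 1151.05 K.
Area A = 248.5 m².
P = εσAT⁴ = 0.945 × 5.670×10⁻⁸ × 248.5 × (1151.05)⁴ = 2.337×10⁷ W.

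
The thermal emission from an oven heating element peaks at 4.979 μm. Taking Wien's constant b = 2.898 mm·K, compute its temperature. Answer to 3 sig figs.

Wien's law gives T = b/λ_max = (2.898×10⁻³ m·K)/(4.979×10⁻⁶ m) = 582 K.

T ≈ 582 K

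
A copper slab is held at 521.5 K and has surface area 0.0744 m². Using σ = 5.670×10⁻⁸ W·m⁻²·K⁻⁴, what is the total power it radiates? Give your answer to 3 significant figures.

P ≈ 312 W

Area A = 0.0744 m².
P = σAT⁴ = 5.670×10⁻⁸ × 0.0744 × (521.5)⁴ = 312 W.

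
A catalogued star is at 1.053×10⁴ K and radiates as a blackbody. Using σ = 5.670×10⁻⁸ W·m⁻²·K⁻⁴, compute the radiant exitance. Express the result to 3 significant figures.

Stefan–Boltzmann: I = σT⁴ = 5.670×10⁻⁸ × (1.053×10⁴)⁴ = 6.97×10⁸ W/m².

I ≈ 6.97×10⁸ W/m²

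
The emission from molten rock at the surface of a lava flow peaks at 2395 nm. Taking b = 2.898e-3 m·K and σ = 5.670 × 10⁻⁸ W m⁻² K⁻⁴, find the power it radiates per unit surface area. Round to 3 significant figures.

I ≈ 1.22×10⁵ W/m²

Wien's law: T = b/λ_max = 2.898×10⁻³/2.395×10⁻⁶ = 1210.02 K.
Then I = σT⁴ = 5.670×10⁻⁸×(1210.02)⁴ = 1.22×10⁵ W/m².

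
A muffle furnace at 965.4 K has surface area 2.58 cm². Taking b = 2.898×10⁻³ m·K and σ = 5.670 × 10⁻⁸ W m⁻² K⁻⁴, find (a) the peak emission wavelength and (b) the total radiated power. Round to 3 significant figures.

λ_max ≈ 3.00 μm; P ≈ 12.7 W

(a) λ_max = b/T = 2.898×10⁻³/965.4 = 3.002×10⁻⁶ m = 3.00 μm.
Area A = 2.58 cm² = 2.58×10⁻⁴ m².
(b) P = σAT⁴ = 5.670×10⁻⁸×2.58×10⁻⁴×(965.4)⁴ = 12.7 W.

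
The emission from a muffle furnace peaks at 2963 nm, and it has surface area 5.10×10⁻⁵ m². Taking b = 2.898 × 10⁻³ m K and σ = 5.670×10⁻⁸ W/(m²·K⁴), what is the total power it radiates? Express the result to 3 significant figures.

Wien's law: T = b/λ_max = 2.898×10⁻³/2.963×10⁻⁶ = 978.063 K.
Area A = 5.10×10⁻⁵ m².
Then P = σAT⁴ = 5.670×10⁻⁸×5.10×10⁻⁵×(978.063)⁴ = 2.65 W.

P ≈ 2.65 W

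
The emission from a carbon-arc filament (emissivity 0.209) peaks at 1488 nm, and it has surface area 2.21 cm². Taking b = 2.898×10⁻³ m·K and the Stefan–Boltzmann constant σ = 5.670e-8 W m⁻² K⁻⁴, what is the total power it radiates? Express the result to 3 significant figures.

Wien's law: T = b/λ_max = 2.898×10⁻³/1.488×10⁻⁶ = 1947.58 K.
Area A = 2.21 cm² = 2.21×10⁻⁴ m².
Then P = εσAT⁴ = 0.209×5.670×10⁻⁸×2.21×10⁻⁴×(1947.58)⁴ = 37.7 W.

P ≈ 37.7 W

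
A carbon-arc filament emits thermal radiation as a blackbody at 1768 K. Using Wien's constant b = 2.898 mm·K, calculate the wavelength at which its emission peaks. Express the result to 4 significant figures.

Wien's displacement law: λ_max = b/T = (2.898×10⁻³ m·K)/(1768 K) = 1.6391×10⁻⁶ m.
That is 1639 nm, in the infrared range.

λ_max ≈ 1639 nm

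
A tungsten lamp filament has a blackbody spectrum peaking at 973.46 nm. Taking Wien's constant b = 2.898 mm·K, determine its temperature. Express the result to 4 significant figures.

T ≈ 2977 K

Wien's law gives T = b/λ_max = (2.898×10⁻³ m·K)/(9.7346×10⁻⁷ m) = 2977 K.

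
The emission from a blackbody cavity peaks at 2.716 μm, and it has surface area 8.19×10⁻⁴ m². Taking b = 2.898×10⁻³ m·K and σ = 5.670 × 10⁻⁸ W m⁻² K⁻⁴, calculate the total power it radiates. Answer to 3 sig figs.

P ≈ 60.2 W

Wien's law: T = b/λ_max = 2.898×10⁻³/2.716×10⁻⁶ = 1067.01 K.
Area A = 8.19×10⁻⁴ m².
Then P = σAT⁴ = 5.670×10⁻⁸×8.19×10⁻⁴×(1067.01)⁴ = 60.2 W.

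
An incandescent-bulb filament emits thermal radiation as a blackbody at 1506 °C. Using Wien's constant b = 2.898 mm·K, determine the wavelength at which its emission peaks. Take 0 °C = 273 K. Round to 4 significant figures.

T = 1506 °C + 273 = 1779 K.
Wien's displacement law: λ_max = b/T = (2.898×10⁻³ m·K)/(1779 K) = 1.6290×10⁻⁶ m.
That is 1629 nm, in the infrared range.

λ_max ≈ 1629 nm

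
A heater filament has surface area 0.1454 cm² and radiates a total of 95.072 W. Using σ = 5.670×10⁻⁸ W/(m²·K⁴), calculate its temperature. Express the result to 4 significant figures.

Area A = 0.1454 cm² = 1.454×10⁻⁵ m².
P = σAT⁴ ⇒ T = (P/(σA))^(1/4) = (95.072/(5.670×10⁻⁸×1.454×10⁻⁵))^(1/4) = 3277 K.

T ≈ 3277 K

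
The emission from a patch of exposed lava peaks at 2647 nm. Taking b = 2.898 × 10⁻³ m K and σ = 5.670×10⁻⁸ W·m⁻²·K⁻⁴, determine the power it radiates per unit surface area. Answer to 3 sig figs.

Wien's law: T = b/λ_max = 2.898×10⁻³/2.647×10⁻⁶ = 1094.82 K.
Then I = σT⁴ = 5.670×10⁻⁸×(1094.82)⁴ = 8.15×10⁴ W/m².

I ≈ 8.15×10⁴ W/m²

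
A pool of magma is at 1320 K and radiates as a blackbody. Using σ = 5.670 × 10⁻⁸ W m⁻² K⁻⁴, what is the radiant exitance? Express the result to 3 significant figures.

I ≈ 1.72×10⁵ W/m²

Stefan–Boltzmann: I = σT⁴ = 5.670×10⁻⁸ × (1320)⁴ = 1.72×10⁵ W/m².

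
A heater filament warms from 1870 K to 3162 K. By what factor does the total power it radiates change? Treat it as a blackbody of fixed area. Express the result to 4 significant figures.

P₂/P₁ ≈ 8.175

P ∝ T⁴, so P₂/P₁ = (T₂/T₁)⁴ = (3162/1870)⁴ = (1.69091)⁴ = 8.175.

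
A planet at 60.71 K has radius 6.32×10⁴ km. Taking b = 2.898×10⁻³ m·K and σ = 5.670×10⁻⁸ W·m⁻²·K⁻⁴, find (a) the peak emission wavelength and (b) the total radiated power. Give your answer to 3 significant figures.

(a) λ_max = b/T = 2.898×10⁻³/60.71 = 4.774×10⁻⁵ m = 47.7 μm.
Surface area A = 4πR² = 4π(6.32×10⁷ m)² = 5.01931×10¹⁶ m².
(b) P = σAT⁴ = 5.670×10⁻⁸×5.01931×10¹⁶×(60.71)⁴ = 3.87×10¹⁶ W.

λ_max ≈ 47.7 μm; P ≈ 3.87×10¹⁶ W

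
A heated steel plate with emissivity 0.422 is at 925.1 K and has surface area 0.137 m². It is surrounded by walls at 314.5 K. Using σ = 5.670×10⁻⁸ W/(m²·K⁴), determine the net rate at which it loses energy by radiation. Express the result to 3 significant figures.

Net loss ≈ 2.37×10³ W

Area A = 0.137 m².
Net radiated power P_net = εσA(T⁴ − T₀⁴) = 0.422×5.670×10⁻⁸×0.137×(925.1⁴ − 314.5⁴).
T⁴ − T₀⁴ = 7.32411×10¹¹ − 9.78324×10⁹ = 7.22628×10¹¹ K⁴, so P_net = 2.37×10³ W.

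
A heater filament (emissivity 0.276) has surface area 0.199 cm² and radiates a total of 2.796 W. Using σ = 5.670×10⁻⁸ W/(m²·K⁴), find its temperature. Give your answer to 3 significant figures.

Area A = 0.199 cm² = 1.99×10⁻⁵ m².
P = εσAT⁴ ⇒ T = (P/(εσA))^(1/4) = (2.796/(0.276×5.670×10⁻⁸×1.99×10⁻⁵))^(1/4) = 1.73×10³ K.

T ≈ 1.73×10³ K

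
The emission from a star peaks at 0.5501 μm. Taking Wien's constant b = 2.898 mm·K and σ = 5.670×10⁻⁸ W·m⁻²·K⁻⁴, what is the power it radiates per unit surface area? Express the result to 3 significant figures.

Wien's law: T = b/λ_max = 2.898×10⁻³/5.501×10⁻⁷ = 5268.13 K.
Then I = σT⁴ = 5.670×10⁻⁸×(5268.13)⁴ = 4.37×10⁷ W/m².

I ≈ 4.37×10⁷ W/m²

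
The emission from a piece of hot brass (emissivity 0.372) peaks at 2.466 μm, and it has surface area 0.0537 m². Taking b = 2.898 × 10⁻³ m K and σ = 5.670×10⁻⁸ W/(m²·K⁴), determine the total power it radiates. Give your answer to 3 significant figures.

P ≈ 2.16×10³ W

Wien's law: T = b/λ_max = 2.898×10⁻³/2.466×10⁻⁶ = 1175.18 K.
Area A = 0.0537 m².
Then P = εσAT⁴ = 0.372×5.670×10⁻⁸×0.0537×(1175.18)⁴ = 2.16×10³ W.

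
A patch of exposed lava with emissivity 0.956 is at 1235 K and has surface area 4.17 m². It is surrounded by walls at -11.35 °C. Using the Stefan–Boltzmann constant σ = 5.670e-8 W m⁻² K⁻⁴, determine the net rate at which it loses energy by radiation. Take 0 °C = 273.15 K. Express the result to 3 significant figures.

Surroundings: T = -11.35 °C + 273.15 = 261.80 K.
Area A = 4.17 m².
Net radiated power P_net = εσA(T⁴ − T₀⁴) = 0.956×5.670×10⁻⁸×4.17×(1235⁴ − 261.80⁴).
T⁴ − T₀⁴ = 2.32631×10¹² − 4.69763×10⁹ = 2.32161×10¹² K⁴, so P_net = 5.25×10⁵ W.

Net loss ≈ 5.25×10⁵ W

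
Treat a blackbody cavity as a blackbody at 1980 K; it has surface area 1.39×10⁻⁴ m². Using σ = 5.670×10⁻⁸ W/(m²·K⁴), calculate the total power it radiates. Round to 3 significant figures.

P ≈ 121 W

Area A = 1.39×10⁻⁴ m².
P = σAT⁴ = 5.670×10⁻⁸ × 1.39×10⁻⁴ × (1980)⁴ = 121 W.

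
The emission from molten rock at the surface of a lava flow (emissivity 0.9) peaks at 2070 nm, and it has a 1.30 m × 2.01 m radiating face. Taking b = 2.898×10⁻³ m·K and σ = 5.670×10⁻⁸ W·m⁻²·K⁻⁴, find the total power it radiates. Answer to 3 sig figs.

P ≈ 5.12×10⁵ W

Wien's law: T = b/λ_max = 2.898×10⁻³/2.070×10⁻⁶ = 1400.00 K.
Area A = 1.30 × 2.01 = 2.613 m².
Then P = εσAT⁴ = 0.9×5.670×10⁻⁸×2.613×(1400.00)⁴ = 5.12×10⁵ W.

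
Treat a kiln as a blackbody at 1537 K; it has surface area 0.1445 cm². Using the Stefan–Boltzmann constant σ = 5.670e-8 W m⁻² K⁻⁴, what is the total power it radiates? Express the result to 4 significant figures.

Area A = 0.1445 cm² = 1.445×10⁻⁵ m².
P = σAT⁴ = 5.670×10⁻⁸ × 1.445×10⁻⁵ × (1537)⁴ = 4.572 W.

P ≈ 4.572 W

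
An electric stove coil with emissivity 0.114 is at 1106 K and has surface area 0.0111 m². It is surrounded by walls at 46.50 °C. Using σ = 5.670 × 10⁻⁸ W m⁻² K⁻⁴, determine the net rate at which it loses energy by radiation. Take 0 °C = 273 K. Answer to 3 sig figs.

Net loss ≈ 107 W

Surroundings: T = 46.50 °C + 273 = 319.50 K.
Area A = 0.0111 m².
Net radiated power P_net = εσA(T⁴ − T₀⁴) = 0.114×5.670×10⁻⁸×0.0111×(1106⁴ − 319.50⁴).
T⁴ − T₀⁴ = 1.49631×10¹² − 1.04204×10¹⁰ = 1.48589×10¹² K⁴, so P_net = 107 W.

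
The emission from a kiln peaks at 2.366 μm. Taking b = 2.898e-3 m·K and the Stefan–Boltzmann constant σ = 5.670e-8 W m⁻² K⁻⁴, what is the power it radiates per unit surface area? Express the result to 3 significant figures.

I ≈ 1.28×10⁵ W/m²

Wien's law: T = b/λ_max = 2.898×10⁻³/2.366×10⁻⁶ = 1224.85 K.
Then I = σT⁴ = 5.670×10⁻⁸×(1224.85)⁴ = 1.28×10⁵ W/m².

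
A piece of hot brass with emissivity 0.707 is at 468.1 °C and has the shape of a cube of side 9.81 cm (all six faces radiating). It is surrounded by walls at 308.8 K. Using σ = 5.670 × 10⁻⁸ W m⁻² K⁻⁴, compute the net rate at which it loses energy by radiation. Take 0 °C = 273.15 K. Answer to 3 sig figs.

T = 468.1 °C + 273.15 = 741.25 K.
Area A = 6s² = 6×(0.0981 m)² = 0.0577417 m².
Net radiated power P_net = εσA(T⁴ − T₀⁴) = 0.707×5.670×10⁻⁸×0.0577417×(741.25⁴ − 308.8⁴).
T⁴ − T₀⁴ = 3.01897×10¹¹ − 9.09304×10⁹ = 2.92804×10¹¹ K⁴, so P_net = 678 W.

Net loss ≈ 678 W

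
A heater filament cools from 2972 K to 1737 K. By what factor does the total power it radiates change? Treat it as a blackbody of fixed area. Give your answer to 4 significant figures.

P ∝ T⁴, so P₂/P₁ = (T₂/T₁)⁴ = (1737/2972)⁴ = (0.584455)⁴ = 0.1167.

P₂/P₁ ≈ 0.1167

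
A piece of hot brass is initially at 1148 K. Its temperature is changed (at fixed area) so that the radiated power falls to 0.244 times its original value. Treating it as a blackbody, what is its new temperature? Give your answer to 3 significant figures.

P ∝ T⁴, so T₂/T₁ = (P₂/P₁)^(1/4) = (0.244)^(1/4) = 0.702825.
T₂ = 1148 × 0.702825 = 807 K.

T₂ ≈ 807 K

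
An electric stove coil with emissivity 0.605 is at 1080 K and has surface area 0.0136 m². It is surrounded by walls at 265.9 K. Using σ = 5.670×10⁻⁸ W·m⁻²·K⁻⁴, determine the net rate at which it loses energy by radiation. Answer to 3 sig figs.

Net loss ≈ 632 W

Area A = 0.0136 m².
Net radiated power P_net = εσA(T⁴ − T₀⁴) = 0.605×5.670×10⁻⁸×0.0136×(1080⁴ − 265.9⁴).
T⁴ − T₀⁴ = 1.36049×10¹² − 4.99889×10⁹ = 1.35549×10¹² K⁴, so P_net = 632 W.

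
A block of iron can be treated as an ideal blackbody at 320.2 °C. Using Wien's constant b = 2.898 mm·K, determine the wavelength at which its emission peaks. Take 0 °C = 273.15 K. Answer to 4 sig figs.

λ_max ≈ 4.884 μm

T = 320.2 °C + 273.15 = 593.35 K.
Wien's displacement law: λ_max = b/T = (2.898×10⁻³ m·K)/(593.35 K) = 4.8841×10⁻⁶ m.
That is 4.884 μm, in the infrared range.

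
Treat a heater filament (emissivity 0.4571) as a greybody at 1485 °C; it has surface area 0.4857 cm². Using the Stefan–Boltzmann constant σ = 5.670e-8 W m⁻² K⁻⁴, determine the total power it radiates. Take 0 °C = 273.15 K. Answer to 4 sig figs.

T = 1485 °C + 273.15 = 1758.15 K.
Area A = 0.4857 cm² = 4.857×10⁻⁵ m².
P = εσAT⁴ = 0.4571 × 5.670×10⁻⁸ × 4.857×10⁻⁵ × (1758.15)⁴ = 12.03 W.

P ≈ 12.03 W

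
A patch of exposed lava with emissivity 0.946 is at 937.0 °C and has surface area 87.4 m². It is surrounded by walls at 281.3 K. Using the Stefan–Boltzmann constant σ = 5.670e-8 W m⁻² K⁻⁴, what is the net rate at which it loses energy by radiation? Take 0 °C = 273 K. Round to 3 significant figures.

T = 937.0 °C + 273 = 1210.0 K.
Area A = 87.4 m².
Net radiated power P_net = εσA(T⁴ − T₀⁴) = 0.946×5.670×10⁻⁸×87.4×(1210.0⁴ − 281.3⁴).
T⁴ − T₀⁴ = 2.14359×10¹² − 6.26151×10⁹ = 2.13733×10¹² K⁴, so P_net = 1.00×10⁷ W.

Net loss ≈ 1.00×10⁷ W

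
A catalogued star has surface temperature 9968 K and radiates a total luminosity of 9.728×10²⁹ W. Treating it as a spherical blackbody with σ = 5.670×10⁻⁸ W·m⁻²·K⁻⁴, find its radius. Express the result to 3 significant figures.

L = 4πR²σT⁴ ⇒ R = √(L/(4πσT⁴)).
σT⁴ = 5.59777×10⁸ W/m², so R = √(9.728×10²⁹/(4π×5.59777×10⁸)) = 1.18×10¹⁰ m.

R ≈ 1.18×10¹⁰ m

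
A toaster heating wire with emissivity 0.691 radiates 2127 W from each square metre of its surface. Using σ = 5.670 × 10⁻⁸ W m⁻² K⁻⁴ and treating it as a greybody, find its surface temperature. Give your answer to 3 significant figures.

T ≈ 483 K

I = εσT⁴, so T = (I/εσ)^(1/4) = (2127/(0.691×5.670×10⁻⁸))^(1/4) = 483 K.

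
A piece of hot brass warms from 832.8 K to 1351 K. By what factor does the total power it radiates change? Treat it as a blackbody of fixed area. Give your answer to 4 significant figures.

P ∝ T⁴, so P₂/P₁ = (T₂/T₁)⁴ = (1351/832.8)⁴ = (1.62224)⁴ = 6.926.

P₂/P₁ ≈ 6.926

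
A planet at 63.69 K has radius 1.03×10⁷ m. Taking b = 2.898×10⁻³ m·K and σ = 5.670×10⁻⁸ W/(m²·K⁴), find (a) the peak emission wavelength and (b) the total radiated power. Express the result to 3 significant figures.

(a) λ_max = b/T = 2.898×10⁻³/63.69 = 4.550×10⁻⁵ m = 45.5 μm.
Surface area A = 4πR² = 4π(1.03×10⁷ m)² = 1.33317×10¹⁵ m².
(b) P = σAT⁴ = 5.670×10⁻⁸×1.33317×10¹⁵×(63.69)⁴ = 1.24×10¹⁵ W.

λ_max ≈ 45.5 μm; P ≈ 1.24×10¹⁵ W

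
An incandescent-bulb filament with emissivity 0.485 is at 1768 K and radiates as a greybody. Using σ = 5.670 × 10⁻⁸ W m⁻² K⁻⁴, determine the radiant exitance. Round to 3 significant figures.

I ≈ 2.69×10⁵ W/m²

Stefan–Boltzmann: I = εσT⁴ = 0.485 × 5.670×10⁻⁸ × (1768)⁴ = 2.69×10⁵ W/m².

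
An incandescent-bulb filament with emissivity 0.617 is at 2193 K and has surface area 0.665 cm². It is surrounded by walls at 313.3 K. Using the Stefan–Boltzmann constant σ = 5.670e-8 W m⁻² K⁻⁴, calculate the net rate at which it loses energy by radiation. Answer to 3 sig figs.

Area A = 0.665 cm² = 6.65×10⁻⁵ m².
Net radiated power P_net = εσA(T⁴ − T₀⁴) = 0.617×5.670×10⁻⁸×6.65×10⁻⁵×(2193⁴ − 313.3⁴).
T⁴ − T₀⁴ = 2.31289×10¹³ − 9.63478×10⁹ = 2.31193×10¹³ K⁴, so P_net = 53.8 W.

Net loss ≈ 53.8 W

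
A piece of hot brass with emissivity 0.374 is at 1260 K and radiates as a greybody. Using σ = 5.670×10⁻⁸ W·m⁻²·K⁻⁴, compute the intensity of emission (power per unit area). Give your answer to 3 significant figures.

I ≈ 5.34×10⁴ W/m²

Stefan–Boltzmann: I = εσT⁴ = 0.374 × 5.670×10⁻⁸ × (1260)⁴ = 5.34×10⁴ W/m².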